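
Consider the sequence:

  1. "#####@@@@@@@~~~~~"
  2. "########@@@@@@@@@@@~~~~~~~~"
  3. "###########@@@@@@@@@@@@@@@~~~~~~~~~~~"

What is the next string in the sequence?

##############@@@@@@@@@@@@@@@@@@@~~~~~~~~~~~~~~

Term n consists of 3n+2 #'s, followed by 4n+3 @'s, followed by 3n+2 ~'s (n = 1, 2, …).
For the next term, n = 4, so the run lengths are 14, 19, 14.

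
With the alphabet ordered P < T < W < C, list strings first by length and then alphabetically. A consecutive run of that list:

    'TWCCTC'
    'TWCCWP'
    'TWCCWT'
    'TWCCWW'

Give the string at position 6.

Stepping forward 2 times from TWCCWW: TWCCWW → TWCCWC, then the target.

TWCCCP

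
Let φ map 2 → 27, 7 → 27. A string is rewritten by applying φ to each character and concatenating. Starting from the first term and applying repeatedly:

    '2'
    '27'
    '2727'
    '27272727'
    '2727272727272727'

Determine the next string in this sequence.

Replace each of the 16 characters of 2727272727272727 in place — 27 27 27 27 27 27 27 27 27 27 27 27 27 27 27 27 — and concatenate.

27272727272727272727272727272727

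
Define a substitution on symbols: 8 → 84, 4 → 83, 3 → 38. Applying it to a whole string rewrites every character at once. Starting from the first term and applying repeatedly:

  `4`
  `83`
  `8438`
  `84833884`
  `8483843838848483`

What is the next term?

Replace each of the 16 characters of 8483843838848483 in place — 84 83 84 38 84 83 38 84 38 84 84 83 84 83 84 38 — and concatenate.

84838438848338843884848384838438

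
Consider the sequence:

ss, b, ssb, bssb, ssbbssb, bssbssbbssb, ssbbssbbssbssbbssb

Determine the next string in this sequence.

This is a Fibonacci-style word recurrence s(k) = s(k−2)·s(k−1): e.g. ss·b = ssb.
Continuing: bssbssbbssb · ssbbssbbssbssbbssb gives term 8.

bssbssbbssbssbbssbbssbssbbssb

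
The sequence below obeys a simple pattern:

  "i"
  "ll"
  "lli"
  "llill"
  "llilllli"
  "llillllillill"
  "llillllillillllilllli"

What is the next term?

Each term (from the third on) is the previous term followed by the one before it: term 3 = ll·i = lli.
So term 8 is llillllillillllilllli·llillllillill.

llillllillillllillllillillllillill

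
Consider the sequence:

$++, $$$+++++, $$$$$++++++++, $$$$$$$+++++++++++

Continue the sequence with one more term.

Each string has the form $^{2n-1} +^{3n-1} (n = 1, 2, …).
Setting n = 5 gives 9, 14 characters in each block.

$$$$$$$$$++++++++++++++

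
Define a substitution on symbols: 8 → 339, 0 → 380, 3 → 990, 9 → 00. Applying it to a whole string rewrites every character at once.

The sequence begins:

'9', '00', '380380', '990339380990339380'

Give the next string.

000038099099000990339380000038099099000990339380

Applying the rule to each of the 18 symbols of 990339380990339380 gives the pieces 00 00 380 990 990 00 990 339 380 00 00 380 990 990 00 990 339 380, which concatenate to the answer.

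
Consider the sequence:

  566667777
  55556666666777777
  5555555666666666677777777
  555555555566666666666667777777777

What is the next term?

Term n consists of 3n-2 5's, followed by 3n+1 6's, followed by 2n+2 7's (n = 1, 2, …).
At n = 5 the blocks have lengths 13, 16, 12.

55555555555556666666666666666777777777777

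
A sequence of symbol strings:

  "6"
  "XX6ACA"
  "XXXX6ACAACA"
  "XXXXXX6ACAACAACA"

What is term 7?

XXXXXXXXXXXX6ACAACAACAACAACAACA

Every step adds XX to the front and ACA to the end of the previous string.
From XXXXXX6ACAACAACA, 3 further steps: XXXXXX6ACAACAACA → XXXXXXXX6ACAACAACAACA → XXXXXXXXXX6ACAACAACAACAACA → (answer).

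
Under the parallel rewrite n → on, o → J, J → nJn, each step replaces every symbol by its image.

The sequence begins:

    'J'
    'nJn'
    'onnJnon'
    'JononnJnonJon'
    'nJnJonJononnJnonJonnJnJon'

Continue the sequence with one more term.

Replace each of the 25 characters of nJnJonJononnJnonJonnJnJon in place — on nJn on nJn J on nJn J on J on on nJn on J on nJn J on on nJn on nJn J on — and concatenate.

onnJnonnJnJonnJnJonJononnJnonJonnJnJononnJnonnJnJon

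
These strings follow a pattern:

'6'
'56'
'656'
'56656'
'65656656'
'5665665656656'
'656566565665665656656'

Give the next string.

5665665656656656566565665665656656

From term 3 onward, concatenate the second-to-last term with the last: 6·56 = 656, 56·656 = 56656, …
So term 8 is 5665665656656·656566565665665656656.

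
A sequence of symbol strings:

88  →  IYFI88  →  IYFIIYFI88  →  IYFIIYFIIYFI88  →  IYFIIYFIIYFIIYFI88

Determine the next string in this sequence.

IYFIIYFIIYFIIYFIIYFI88

The strings grow by a fixed prefix IYFI each time.
So the next term is IYFI·IYFIIYFIIYFIIYFI88.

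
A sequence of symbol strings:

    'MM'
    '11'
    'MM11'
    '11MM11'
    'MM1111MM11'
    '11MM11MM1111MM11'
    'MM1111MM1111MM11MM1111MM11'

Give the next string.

Each term (from the third on) is the two preceding terms concatenated in order: term 3 = MM·11 = MM11.
The next term joins 11MM11MM1111MM11 and MM1111MM1111MM11MM1111MM11.

11MM11MM1111MM11MM1111MM1111MM11MM1111MM11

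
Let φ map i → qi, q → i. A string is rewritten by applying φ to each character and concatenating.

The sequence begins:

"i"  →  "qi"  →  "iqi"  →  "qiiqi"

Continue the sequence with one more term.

iqiqiiqi

Rewriting each symbol of qiiqi: q→i, i→qi, i→qi, q→i, i→qi, which concatenates to i qi qi i qi.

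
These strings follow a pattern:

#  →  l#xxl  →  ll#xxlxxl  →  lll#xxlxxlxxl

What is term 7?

llllll#xxlxxlxxlxxlxxlxxl

Each term wraps the previous one in l on the left and xxl on the right.
From lll#xxlxxlxxl, 3 further steps: lll#xxlxxlxxl → llll#xxlxxlxxlxxl → lllll#xxlxxlxxlxxlxxl → (answer).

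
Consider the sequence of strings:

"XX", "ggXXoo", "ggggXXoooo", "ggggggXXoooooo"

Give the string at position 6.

ggggggggggXXoooooooooo

Every step adds gg to the front and oo to the end of the previous string.
From ggggggXXoooooo, 2 further steps: ggggggXXoooooo → ggggggggXXoooooooo → (answer).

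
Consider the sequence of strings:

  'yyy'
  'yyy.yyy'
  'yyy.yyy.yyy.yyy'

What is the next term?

s(k+1) = s(k)·.·s(k) — each term doubles the last with '.' between the halves.
Doubling yyy.yyy.yyy.yyy with '.' between the halves:

yyy.yyy.yyy.yyy.yyy.yyy.yyy.yyy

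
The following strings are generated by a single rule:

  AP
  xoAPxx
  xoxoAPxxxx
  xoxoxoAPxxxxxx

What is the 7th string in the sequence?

s(k+1) = xo·s(k)·xx, so each term gains xo as a prefix and xx as a suffix.
From xoxoxoAPxxxxxx, 3 further steps: xoxoxoAPxxxxxx → xoxoxoxoAPxxxxxxxx → xoxoxoxoxoAPxxxxxxxxxx → (answer).

xoxoxoxoxoxoAPxxxxxxxxxxxx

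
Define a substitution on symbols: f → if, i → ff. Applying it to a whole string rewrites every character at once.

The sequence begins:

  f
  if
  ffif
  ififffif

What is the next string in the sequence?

Expanding ififffif: i→ff, f→if, i→ff, f→if, f→if, f→if, i→ff, f→if. Concatenated: ff if ff if if if ff if.

ffifffifififffif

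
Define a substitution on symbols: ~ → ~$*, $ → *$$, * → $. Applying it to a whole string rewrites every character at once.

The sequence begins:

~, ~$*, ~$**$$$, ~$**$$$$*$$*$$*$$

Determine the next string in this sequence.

~$**$$$$*$$*$$*$$*$$$*$$*$$$*$$*$$$*$$*$$

Applying the rule to each of the 17 symbols of ~$**$$$$*$$*$$*$$ gives the pieces ~$* *$$ $ $ *$$ *$$ *$$ *$$ $ *$$ *$$ $ *$$ *$$ $ *$$ *$$, which concatenate to the answer.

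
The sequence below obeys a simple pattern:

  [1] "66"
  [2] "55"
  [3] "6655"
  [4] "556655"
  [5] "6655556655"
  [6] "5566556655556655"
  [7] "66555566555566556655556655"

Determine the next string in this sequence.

This is a Fibonacci-style word recurrence s(k) = s(k−2)·s(k−1): e.g. 66·55 = 6655.
So term 8 is 5566556655556655·66555566555566556655556655.

556655665555665566555566555566556655556655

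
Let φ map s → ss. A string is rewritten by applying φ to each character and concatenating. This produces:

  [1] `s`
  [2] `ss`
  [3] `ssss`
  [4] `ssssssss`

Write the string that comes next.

Expanding ssssssss: s→ss, s→ss, s→ss, s→ss, s→ss, s→ss, s→ss, s→ss. Concatenated: ss ss ss ss ss ss ss ss.

ssssssssssssssss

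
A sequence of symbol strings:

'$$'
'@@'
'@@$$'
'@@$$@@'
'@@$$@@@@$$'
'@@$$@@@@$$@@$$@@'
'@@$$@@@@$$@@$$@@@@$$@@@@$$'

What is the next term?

Each term (from the third on) is the previous term followed by the one before it: term 3 = @@·$$ = @@$$.
So term 8 is @@$$@@@@$$@@$$@@@@$$@@@@$$·@@$$@@@@$$@@$$@@.

@@$$@@@@$$@@$$@@@@$$@@@@$$@@$$@@@@$$@@$$@@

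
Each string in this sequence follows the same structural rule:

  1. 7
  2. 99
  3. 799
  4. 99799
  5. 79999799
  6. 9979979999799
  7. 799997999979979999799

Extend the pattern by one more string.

This is a Fibonacci-style word recurrence s(k) = s(k−2)·s(k−1): e.g. 7·99 = 799.
The next term joins 9979979999799 and 799997999979979999799.

9979979999799799997999979979999799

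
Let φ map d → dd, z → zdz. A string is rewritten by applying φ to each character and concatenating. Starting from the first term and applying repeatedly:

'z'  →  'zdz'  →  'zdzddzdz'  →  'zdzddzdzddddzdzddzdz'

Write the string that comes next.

Applying the rule to each of the 20 symbols of zdzddzdzddddzdzddzdz gives the pieces zdz dd zdz dd dd zdz dd zdz dd dd dd dd zdz dd zdz dd dd zdz dd zdz, which concatenate to the answer.

zdzddzdzddddzdzddzdzddddddddzdzddzdzddddzdzddzdz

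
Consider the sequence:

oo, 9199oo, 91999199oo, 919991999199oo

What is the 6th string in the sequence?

Each term is the previous one with 9199 prepended.
From 919991999199oo, 2 further steps: 919991999199oo → 9199919991999199oo → (answer).

91999199919991999199oo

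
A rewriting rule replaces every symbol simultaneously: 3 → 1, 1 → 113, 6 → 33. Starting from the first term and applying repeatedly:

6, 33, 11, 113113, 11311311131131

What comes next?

Applying the rule to each of the 14 symbols of 11311311131131 gives the pieces 113 113 1 113 113 1 113 113 113 1 113 113 1 113, which concatenate to the answer.

1131131113113111311311311131131113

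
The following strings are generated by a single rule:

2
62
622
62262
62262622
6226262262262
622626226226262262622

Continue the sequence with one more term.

6226262262262622626226226262262262

Each term (from the third on) is the previous term followed by the one before it: term 3 = 62·2 = 622.
So term 8 is 622626226226262262622·6226262262262.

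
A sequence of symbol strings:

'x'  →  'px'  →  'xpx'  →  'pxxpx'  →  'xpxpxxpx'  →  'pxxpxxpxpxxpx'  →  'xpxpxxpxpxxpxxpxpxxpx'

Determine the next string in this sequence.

pxxpxxpxpxxpxxpxpxxpxpxxpxxpxpxxpx

This is a Fibonacci-style word recurrence s(k) = s(k−2)·s(k−1): e.g. x·px = xpx.
The next term joins pxxpxxpxpxxpx and xpxpxxpxpxxpxxpxpxxpx.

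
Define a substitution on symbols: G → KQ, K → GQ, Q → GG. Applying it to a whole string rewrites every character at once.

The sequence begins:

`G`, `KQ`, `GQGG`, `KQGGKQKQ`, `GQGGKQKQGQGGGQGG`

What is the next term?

Replace each of the 16 characters of GQGGKQKQGQGGGQGG in place — KQ GG KQ KQ GQ GG GQ GG KQ GG KQ KQ KQ GG KQ KQ — and concatenate.

KQGGKQKQGQGGGQGGKQGGKQKQKQGGKQKQ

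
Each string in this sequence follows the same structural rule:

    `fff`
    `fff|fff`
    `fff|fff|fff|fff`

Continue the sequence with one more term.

Each string is two copies of the previous one joined by '|'.
Doubling fff|fff|fff|fff with '|' between the halves:

fff|fff|fff|fff|fff|fff|fff|fff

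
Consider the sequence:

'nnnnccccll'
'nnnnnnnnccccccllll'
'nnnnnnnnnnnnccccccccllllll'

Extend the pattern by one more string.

nnnnnnnnnnnnnnnnccccccccccllllllll

The n-th term is 4n n's then 2n+2 c's then 2n l's (n = 1, 2, …).
For the next term, n = 4, so the run lengths are 16, 10, 8.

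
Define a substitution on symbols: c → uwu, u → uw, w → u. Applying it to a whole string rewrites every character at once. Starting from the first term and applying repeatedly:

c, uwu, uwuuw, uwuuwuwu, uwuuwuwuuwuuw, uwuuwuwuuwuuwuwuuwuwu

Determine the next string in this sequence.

Applying the rule to each of the 21 symbols of uwuuwuwuuwuuwuwuuwuwu gives the pieces uw u uw uw u uw u uw uw u uw uw u uw u uw uw u uw u uw, which concatenate to the answer.

uwuuwuwuuwuuwuwuuwuwuuwuuwuwuuwuuw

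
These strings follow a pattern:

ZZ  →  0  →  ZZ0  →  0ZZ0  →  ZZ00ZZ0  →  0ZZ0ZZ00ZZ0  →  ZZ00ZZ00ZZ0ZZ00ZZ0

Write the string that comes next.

Each term (from the third on) is the two preceding terms concatenated in order: term 3 = ZZ·0 = ZZ0.
Continuing: 0ZZ0ZZ00ZZ0 · ZZ00ZZ00ZZ0ZZ00ZZ0 gives term 8.

0ZZ0ZZ00ZZ0ZZ00ZZ00ZZ0ZZ00ZZ0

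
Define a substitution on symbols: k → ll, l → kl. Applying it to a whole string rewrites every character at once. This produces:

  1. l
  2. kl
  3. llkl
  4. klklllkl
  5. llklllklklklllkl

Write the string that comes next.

klklllklklklllklllklllklklklllkl

φ(llklllklklklllkl) expands symbol-by-symbol to kl kl ll kl kl kl ll kl ll kl ll kl kl kl ll kl; joining the 16 pieces gives the next term.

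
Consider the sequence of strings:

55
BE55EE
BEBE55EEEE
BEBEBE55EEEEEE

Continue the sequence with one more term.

Each term wraps the previous one in BE on the left and EE on the right.
One more step from BEBEBE55EEEEEE gives the answer.

BEBEBEBE55EEEEEEEE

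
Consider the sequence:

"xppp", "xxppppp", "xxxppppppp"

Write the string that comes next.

Term n consists of n x's, followed by 2n+1 p's (n = 1, 2, …).
Setting n = 4 gives 4, 9 characters in each block.

xxxxppppppppp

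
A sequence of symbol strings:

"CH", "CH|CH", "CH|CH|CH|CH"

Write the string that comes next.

Each string is two copies of the previous one joined by '|'.
Doubling CH|CH|CH|CH with '|' between the halves:

CH|CH|CH|CH|CH|CH|CH|CH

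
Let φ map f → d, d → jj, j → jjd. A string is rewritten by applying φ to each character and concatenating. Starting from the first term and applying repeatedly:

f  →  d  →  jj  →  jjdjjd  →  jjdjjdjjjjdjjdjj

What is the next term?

Applying the rule to each of the 16 symbols of jjdjjdjjjjdjjdjj gives the pieces jjd jjd jj jjd jjd jj jjd jjd jjd jjd jj jjd jjd jj jjd jjd, which concatenate to the answer.

jjdjjdjjjjdjjdjjjjdjjdjjdjjdjjjjdjjdjjjjdjjd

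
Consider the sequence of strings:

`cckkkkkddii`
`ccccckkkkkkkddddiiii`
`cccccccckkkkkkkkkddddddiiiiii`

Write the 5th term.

cccccccccccccckkkkkkkkkkkkkddddddddddiiiiiiiiii

The n-th term is 3n-1 c's then 2n+3 k's then 2n d's then 2n i's (n = 1, 2, …).
At n = 5 the blocks have lengths 14, 13, 10, 10.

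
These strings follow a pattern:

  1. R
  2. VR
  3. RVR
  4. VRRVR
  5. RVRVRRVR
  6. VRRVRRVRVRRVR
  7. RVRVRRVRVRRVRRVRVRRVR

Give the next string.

Each term (from the third on) is the two preceding terms concatenated in order: term 3 = R·VR = RVR.
Continuing: VRRVRRVRVRRVR · RVRVRRVRVRRVRRVRVRRVR gives term 8.

VRRVRRVRVRRVRRVRVRRVRVRRVRRVRVRRVR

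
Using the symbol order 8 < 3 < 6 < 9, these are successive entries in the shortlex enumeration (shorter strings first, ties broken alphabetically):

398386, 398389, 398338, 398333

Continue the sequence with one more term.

398336

Find the rightmost character of 398333 below 9, bump it to the next letter, and reset everything to its right to 8.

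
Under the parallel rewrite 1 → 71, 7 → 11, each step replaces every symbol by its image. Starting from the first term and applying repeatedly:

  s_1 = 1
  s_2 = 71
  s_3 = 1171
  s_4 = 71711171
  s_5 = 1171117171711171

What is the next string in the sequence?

Applying the rule to each of the 16 symbols of 1171117171711171 gives the pieces 71 71 11 71 71 71 11 71 11 71 11 71 71 71 11 71, which concatenate to the answer.

71711171717111711171117171711171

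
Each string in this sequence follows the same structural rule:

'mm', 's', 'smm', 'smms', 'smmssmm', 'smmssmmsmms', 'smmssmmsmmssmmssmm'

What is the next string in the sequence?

smmssmmsmmssmmssmmsmmssmmsmms

From term 3 onward, concatenate the last term with the second-to-last: s·mm = smm, smm·s = smms, …
Continuing: smmssmmsmmssmmssmm · smmssmmsmms gives term 8.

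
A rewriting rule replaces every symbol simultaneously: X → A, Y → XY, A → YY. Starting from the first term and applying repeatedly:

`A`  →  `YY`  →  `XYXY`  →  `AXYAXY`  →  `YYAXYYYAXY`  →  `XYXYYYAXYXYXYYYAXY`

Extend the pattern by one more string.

Rewriting the 18 symbols of XYXYYYAXYXYXYYYAXY one by one yields A XY A XY XY XY YY A XY A XY A XY XY XY YY A XY; concatenated:

AXYAXYXYXYYYAXYAXYAXYXYXYYYAXY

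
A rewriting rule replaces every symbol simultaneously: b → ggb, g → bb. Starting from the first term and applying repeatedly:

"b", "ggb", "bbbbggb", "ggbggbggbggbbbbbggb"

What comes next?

bbbbggbbbbbggbbbbbggbbbbbggbggbggbggbggbbbbbggb

Replace each of the 19 characters of ggbggbggbggbbbbbggb in place — bb bb ggb bb bb ggb bb bb ggb bb bb ggb ggb ggb ggb ggb bb bb ggb — and concatenate.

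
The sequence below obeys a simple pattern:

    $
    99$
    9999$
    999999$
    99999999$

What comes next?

9999999999$

The strings grow by a fixed prefix 99 each time.
So the next term is 99·99999999$.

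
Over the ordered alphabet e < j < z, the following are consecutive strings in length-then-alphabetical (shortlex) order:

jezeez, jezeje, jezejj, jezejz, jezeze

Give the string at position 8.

Advancing 3 positions from jezeze through jezeze → jezezj → jezezz reaches term 8.

jezjee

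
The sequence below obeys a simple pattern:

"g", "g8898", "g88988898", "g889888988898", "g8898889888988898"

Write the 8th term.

g8898889888988898889888988898

Every step adds 8898 to the end: s(k+1) = s(k)·8898.
From g8898889888988898, 3 further steps: g8898889888988898 → g88988898889888988898 → g889888988898889888988898 → (answer).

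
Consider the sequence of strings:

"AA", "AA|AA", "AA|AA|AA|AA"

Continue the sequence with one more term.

s(k+1) = s(k)·|·s(k) — each term doubles the last with '|' between the halves.
Doubling AA|AA|AA|AA with '|' between the halves:

AA|AA|AA|AA|AA|AA|AA|AA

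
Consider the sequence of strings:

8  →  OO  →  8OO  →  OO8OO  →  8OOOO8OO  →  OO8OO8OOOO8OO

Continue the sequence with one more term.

8OOOO8OOOO8OO8OOOO8OO

Each term (from the third on) is the two preceding terms concatenated in order: term 3 = 8·OO = 8OO.
So term 7 is 8OOOO8OO·OO8OO8OOOO8OO.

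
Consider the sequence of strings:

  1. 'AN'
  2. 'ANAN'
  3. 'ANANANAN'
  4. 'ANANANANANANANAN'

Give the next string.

Each string is two copies of the previous one concatenated.
So the next term is two copies of ANANANANANANANAN.

ANANANANANANANANANANANANANANANAN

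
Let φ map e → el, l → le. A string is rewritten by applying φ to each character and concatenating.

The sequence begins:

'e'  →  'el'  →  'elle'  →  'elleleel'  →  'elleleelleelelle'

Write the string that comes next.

φ(elleleelleelelle) expands symbol-by-symbol to el le le el le el el le le el el le el le le el; joining the 16 pieces gives the next term.

elleleelleelelleleelelleelleleel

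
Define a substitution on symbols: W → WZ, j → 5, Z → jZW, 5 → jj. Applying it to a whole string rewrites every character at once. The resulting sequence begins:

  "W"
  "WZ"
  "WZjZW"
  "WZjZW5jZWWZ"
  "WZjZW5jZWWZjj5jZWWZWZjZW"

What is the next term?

Applying the rule to each of the 24 symbols of WZjZW5jZWWZjj5jZWWZWZjZW gives the pieces WZ jZW 5 jZW WZ jj 5 jZW WZ WZ jZW 5 5 jj 5 jZW WZ WZ jZW WZ jZW 5 jZW WZ, which concatenate to the answer.

WZjZW5jZWWZjj5jZWWZWZjZW55jj5jZWWZWZjZWWZjZW5jZWWZ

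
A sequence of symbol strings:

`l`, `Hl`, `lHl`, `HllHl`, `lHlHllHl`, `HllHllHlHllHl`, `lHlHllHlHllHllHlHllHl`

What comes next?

HllHllHlHllHllHlHllHlHllHllHlHllHl

From term 3 onward, concatenate the second-to-last term with the last: l·Hl = lHl, Hl·lHl = HllHl, …
Continuing: HllHllHlHllHl · lHlHllHlHllHllHlHllHl gives term 8.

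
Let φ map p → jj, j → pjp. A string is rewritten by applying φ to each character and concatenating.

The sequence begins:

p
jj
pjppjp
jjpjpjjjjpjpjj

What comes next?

Rewriting the 14 symbols of jjpjpjjjjpjpjj one by one yields pjp pjp jj pjp jj pjp pjp pjp pjp jj pjp jj pjp pjp; concatenated:

pjppjpjjpjpjjpjppjppjppjpjjpjpjjpjppjp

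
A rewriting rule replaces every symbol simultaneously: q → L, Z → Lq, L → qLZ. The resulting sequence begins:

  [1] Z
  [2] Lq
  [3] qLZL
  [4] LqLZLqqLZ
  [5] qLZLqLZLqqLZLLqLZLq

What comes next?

LqLZLqqLZLqLZLqqLZLLqLZLqqLZqLZLqLZLqqLZL

Applying the rule to each of the 19 symbols of qLZLqLZLqqLZLLqLZLq gives the pieces L qLZ Lq qLZ L qLZ Lq qLZ L L qLZ Lq qLZ qLZ L qLZ Lq qLZ L, which concatenate to the answer.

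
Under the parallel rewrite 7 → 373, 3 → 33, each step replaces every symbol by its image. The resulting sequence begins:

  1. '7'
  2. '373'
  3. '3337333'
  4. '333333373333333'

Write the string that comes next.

3333333333333337333333333333333

φ(333333373333333) expands symbol-by-symbol to 33 33 33 33 33 33 33 373 33 33 33 33 33 33 33; joining the 15 pieces gives the next term.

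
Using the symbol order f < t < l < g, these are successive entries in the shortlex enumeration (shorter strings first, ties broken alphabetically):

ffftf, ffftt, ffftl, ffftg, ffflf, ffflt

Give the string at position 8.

Advancing 2 positions from ffflt through ffflt → fffll reaches term 8.

ffflg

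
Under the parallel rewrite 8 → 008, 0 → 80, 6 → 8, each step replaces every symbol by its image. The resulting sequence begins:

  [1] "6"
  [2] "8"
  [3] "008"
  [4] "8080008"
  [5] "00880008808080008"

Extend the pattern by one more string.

80800080088080800080088000880008808080008

φ(00880008808080008) expands symbol-by-symbol to 80 80 008 008 80 80 80 008 008 80 008 80 008 80 80 80 008; joining the 17 pieces gives the next term.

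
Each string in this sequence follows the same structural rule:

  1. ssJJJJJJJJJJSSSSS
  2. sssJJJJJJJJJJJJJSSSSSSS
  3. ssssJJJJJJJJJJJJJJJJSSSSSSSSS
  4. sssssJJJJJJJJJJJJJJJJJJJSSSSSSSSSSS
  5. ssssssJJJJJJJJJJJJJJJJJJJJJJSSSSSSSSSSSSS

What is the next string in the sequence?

Each string has the form s^{n-1} J^{3n+1} S^{2n-1}, where the shown terms are n = 3, 4, 5, 6, 7.
At n = 8 the blocks have lengths 7, 25, 15.

sssssssJJJJJJJJJJJJJJJJJJJJJJJJJSSSSSSSSSSSSSSS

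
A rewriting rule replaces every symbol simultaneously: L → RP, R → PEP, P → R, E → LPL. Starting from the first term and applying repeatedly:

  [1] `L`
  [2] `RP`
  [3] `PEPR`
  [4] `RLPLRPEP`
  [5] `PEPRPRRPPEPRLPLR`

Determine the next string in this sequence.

Applying the rule to each of the 16 symbols of PEPRPRRPPEPRLPLR gives the pieces R LPL R PEP R PEP PEP R R LPL R PEP RP R RP PEP, which concatenate to the answer.

RLPLRPEPRPEPPEPRRLPLRPEPRPRRPPEP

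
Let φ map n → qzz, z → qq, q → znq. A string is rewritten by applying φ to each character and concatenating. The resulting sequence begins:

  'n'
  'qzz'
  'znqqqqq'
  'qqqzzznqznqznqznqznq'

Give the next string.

znqznqznqqqqqqqqzzznqqqqzzznqqqqzzznqqqqzzznqqqqzzznq

Applying the rule to each of the 20 symbols of qqqzzznqznqznqznqznq gives the pieces znq znq znq qq qq qq qzz znq qq qzz znq qq qzz znq qq qzz znq qq qzz znq, which concatenate to the answer.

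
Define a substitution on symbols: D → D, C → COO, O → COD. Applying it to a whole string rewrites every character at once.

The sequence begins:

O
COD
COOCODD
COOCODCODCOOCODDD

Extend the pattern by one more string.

COOCODCODCOOCODDCOOCODDCOOCODCODCOOCODDDD

Applying the rule to each of the 17 symbols of COOCODCODCOOCODDD gives the pieces COO COD COD COO COD D COO COD D COO COD COD COO COD D D D, which concatenate to the answer.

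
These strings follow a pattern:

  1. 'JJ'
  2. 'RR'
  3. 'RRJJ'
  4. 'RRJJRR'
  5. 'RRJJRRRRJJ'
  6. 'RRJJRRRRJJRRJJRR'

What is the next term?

RRJJRRRRJJRRJJRRRRJJRRRRJJ

This is a Fibonacci-style word recurrence s(k) = s(k−1)·s(k−2): e.g. RR·JJ = RRJJ.
Continuing: RRJJRRRRJJRRJJRR · RRJJRRRRJJ gives term 7.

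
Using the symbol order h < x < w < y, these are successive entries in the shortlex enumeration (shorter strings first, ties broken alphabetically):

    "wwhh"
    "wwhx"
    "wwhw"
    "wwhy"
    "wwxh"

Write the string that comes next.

Find the rightmost character of wwxh below y, bump it to the next letter, and reset everything to its right to h.

wwxx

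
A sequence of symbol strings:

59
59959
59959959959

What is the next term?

Each string is two copies of the previous one joined by '9'.
Doubling 59959959959 with '9' between the halves:

59959959959959959959959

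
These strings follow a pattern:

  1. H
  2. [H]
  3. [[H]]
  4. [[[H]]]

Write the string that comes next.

Each term wraps the previous one in [ on the left and ] on the right.
Applying this once more to [[[H]]]:

[[[[H]]]]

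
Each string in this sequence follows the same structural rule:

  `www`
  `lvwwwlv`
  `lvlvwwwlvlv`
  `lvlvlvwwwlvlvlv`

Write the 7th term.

lvlvlvlvlvlvwwwlvlvlvlvlvlv

s(k+1) = lv·s(k)·lv, so each term gains lv as a prefix and lv as a suffix.
From lvlvlvwwwlvlvlv, 3 further steps: lvlvlvwwwlvlvlv → lvlvlvlvwwwlvlvlvlv → lvlvlvlvlvwwwlvlvlvlvlv → (answer).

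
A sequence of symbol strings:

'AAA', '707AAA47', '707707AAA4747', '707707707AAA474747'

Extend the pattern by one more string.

Each term wraps the previous one in 707 on the left and 47 on the right.
One more step from 707707707AAA474747 gives the answer.

707707707707AAA47474747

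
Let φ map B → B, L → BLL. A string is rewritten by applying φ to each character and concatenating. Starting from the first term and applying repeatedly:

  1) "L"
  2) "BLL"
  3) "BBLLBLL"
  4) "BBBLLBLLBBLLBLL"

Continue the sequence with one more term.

Rewriting the 15 symbols of BBBLLBLLBBLLBLL one by one yields B B B BLL BLL B BLL BLL B B BLL BLL B BLL BLL; concatenated:

BBBBLLBLLBBLLBLLBBBLLBLLBBLLBLL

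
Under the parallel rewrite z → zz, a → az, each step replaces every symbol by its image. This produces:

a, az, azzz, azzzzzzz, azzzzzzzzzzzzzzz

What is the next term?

Applying the rule to each of the 16 symbols of azzzzzzzzzzzzzzz gives the pieces az zz zz zz zz zz zz zz zz zz zz zz zz zz zz zz, which concatenate to the answer.

azzzzzzzzzzzzzzzzzzzzzzzzzzzzzzz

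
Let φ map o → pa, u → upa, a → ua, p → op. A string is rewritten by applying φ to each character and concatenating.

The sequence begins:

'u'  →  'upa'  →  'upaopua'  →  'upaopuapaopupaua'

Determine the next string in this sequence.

Applying the rule to each of the 16 symbols of upaopuapaopupaua gives the pieces upa op ua pa op upa ua op ua pa op upa op ua upa ua, which concatenate to the answer.

upaopuapaopupauaopuapaopupaopuaupaua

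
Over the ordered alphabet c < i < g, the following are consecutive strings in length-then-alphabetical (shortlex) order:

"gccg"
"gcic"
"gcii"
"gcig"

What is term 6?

Advancing 2 positions from gcig through gcig → gcgc reaches term 6.

gcgi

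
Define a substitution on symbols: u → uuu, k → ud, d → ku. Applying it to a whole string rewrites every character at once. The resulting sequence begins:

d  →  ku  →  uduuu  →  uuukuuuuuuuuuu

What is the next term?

Replace each of the 14 characters of uuukuuuuuuuuuu in place — uuu uuu uuu ud uuu uuu uuu uuu uuu uuu uuu uuu uuu uuu — and concatenate.

uuuuuuuuuuduuuuuuuuuuuuuuuuuuuuuuuuuuuuuu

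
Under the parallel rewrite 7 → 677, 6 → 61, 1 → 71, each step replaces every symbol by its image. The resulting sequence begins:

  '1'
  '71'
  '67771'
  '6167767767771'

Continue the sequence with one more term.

φ(6167767767771) expands symbol-by-symbol to 61 71 61 677 677 61 677 677 61 677 677 677 71; joining the 13 pieces gives the next term.

617161677677616776776167767767771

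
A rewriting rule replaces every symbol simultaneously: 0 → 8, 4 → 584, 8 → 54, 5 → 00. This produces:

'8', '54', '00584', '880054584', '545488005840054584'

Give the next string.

Replace each of the 18 characters of 545488005840054584 in place — 00 584 00 584 54 54 8 8 00 54 584 8 8 00 584 00 54 584 — and concatenate.

0058400584545488005458488005840054584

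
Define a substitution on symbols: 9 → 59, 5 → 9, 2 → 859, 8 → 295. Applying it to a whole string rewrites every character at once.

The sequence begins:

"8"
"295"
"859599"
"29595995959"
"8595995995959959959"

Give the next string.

29595995959959599599595995959959

Applying the rule to each of the 19 symbols of 8595995995959959959 gives the pieces 295 9 59 9 59 59 9 59 59 9 59 9 59 59 9 59 59 9 59, which concatenate to the answer.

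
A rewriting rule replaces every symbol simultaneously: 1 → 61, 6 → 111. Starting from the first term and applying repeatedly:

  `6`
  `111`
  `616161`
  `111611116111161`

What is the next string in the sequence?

φ(111611116111161) expands symbol-by-symbol to 61 61 61 111 61 61 61 61 111 61 61 61 61 111 61; joining the 15 pieces gives the next term.

616161111616161611116161616111161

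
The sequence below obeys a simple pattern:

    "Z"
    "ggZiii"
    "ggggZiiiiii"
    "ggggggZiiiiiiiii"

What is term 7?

ggggggggggggZiiiiiiiiiiiiiiiiii

Each term wraps the previous one in gg on the left and iii on the right.
From ggggggZiiiiiiiii, 3 further steps: ggggggZiiiiiiiii → ggggggggZiiiiiiiiiiii → ggggggggggZiiiiiiiiiiiiiii → (answer).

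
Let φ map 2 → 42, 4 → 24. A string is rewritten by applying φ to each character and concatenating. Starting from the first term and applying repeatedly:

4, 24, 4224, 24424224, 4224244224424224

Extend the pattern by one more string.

Applying the rule to each of the 16 symbols of 4224244224424224 gives the pieces 24 42 42 24 42 24 24 42 42 24 24 42 24 42 42 24, which concatenate to the answer.

24424224422424424224244224424224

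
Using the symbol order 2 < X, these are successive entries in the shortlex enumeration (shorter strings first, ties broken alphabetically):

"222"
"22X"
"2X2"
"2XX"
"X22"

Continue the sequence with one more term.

Find the rightmost character of X22 below X, bump it to the next letter, and reset everything to its right to 2.

X2X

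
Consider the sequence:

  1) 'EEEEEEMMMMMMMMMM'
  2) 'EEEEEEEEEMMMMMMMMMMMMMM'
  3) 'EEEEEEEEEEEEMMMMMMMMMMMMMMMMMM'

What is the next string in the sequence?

EEEEEEEEEEEEEEEMMMMMMMMMMMMMMMMMMMMMM

The n-th term is 3n E's then 4n+2 M's, where the shown terms are n = 2, 3, 4.
At n = 5 the blocks have lengths 15, 22.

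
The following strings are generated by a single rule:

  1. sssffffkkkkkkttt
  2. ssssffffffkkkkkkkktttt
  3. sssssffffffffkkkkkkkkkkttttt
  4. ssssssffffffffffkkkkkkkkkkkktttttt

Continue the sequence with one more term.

Each string has the form s^{n+1} f^{2n} k^{2n+2} t^{n+1}, where the shown terms are n = 2, 3, 4, 5.
Setting n = 6 gives 7, 12, 14, 7 characters in each block.

sssssssffffffffffffkkkkkkkkkkkkkkttttttt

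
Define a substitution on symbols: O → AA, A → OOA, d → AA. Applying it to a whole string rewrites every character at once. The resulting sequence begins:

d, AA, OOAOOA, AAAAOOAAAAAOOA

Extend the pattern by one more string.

φ(AAAAOOAAAAAOOA) expands symbol-by-symbol to OOA OOA OOA OOA AA AA OOA OOA OOA OOA OOA AA AA OOA; joining the 14 pieces gives the next term.

OOAOOAOOAOOAAAAAOOAOOAOOAOOAOOAAAAAOOA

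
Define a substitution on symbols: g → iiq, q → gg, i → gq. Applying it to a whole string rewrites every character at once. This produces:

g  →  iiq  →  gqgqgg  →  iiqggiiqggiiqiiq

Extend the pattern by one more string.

Rewriting the 16 symbols of iiqggiiqggiiqiiq one by one yields gq gq gg iiq iiq gq gq gg iiq iiq gq gq gg gq gq gg; concatenated:

gqgqggiiqiiqgqgqggiiqiiqgqgqgggqgqgg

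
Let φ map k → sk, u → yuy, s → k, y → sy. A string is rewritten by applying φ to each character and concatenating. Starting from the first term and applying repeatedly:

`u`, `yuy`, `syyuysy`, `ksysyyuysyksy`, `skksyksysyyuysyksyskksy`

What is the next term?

kskskksyskksyksysyyuysyksyskksykskskksy

Applying the rule to each of the 23 symbols of skksyksysyyuysyksyskksy gives the pieces k sk sk k sy sk k sy k sy sy yuy sy k sy sk k sy k sk sk k sy, which concatenate to the answer.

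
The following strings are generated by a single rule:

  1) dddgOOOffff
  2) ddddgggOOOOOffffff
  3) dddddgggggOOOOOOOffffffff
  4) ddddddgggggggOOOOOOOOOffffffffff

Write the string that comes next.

dddddddgggggggggOOOOOOOOOOOffffffffffff

Reading off run lengths: d runs 3, 4, 5, 6; g runs 1, 3, 5, 7; O runs 3, 5, 7, 9; f runs 4, 6, 8, 10 — each is linear in n (n = 1, 2, …).
At n = 5 the blocks have lengths 7, 9, 11, 12.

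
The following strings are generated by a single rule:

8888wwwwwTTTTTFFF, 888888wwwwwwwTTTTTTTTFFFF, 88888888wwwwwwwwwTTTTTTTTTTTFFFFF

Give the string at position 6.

Each string has the form 8^{2n} w^{2n+1} T^{3n-1} F^{n+1}, where the shown terms are n = 2, 3, 4.
For term 6, n = 7, so the run lengths are 14, 15, 20, 8.

88888888888888wwwwwwwwwwwwwwwTTTTTTTTTTTTTTTTTTTTFFFFFFFF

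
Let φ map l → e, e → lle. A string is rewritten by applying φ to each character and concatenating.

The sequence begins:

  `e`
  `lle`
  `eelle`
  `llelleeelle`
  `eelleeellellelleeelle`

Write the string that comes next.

llelleeellellelleeelleeelleeellellelleeelle

φ(eelleeellellelleeelle) expands symbol-by-symbol to lle lle e e lle lle lle e e lle e e lle e e lle lle lle e e lle; joining the 21 pieces gives the next term.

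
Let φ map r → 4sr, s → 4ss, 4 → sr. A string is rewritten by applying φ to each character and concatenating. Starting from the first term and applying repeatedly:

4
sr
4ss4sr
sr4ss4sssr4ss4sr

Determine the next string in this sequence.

4ss4srsr4ss4sssr4ss4ss4ss4srsr4ss4sssr4ss4sr

φ(sr4ss4sssr4ss4sr) expands symbol-by-symbol to 4ss 4sr sr 4ss 4ss sr 4ss 4ss 4ss 4sr sr 4ss 4ss sr 4ss 4sr; joining the 16 pieces gives the next term.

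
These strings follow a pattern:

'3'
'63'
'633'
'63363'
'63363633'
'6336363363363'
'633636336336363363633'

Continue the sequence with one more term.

6336363363363633636336336363363363

Each term (from the third on) is the previous term followed by the one before it: term 3 = 63·3 = 633.
The next term joins 633636336336363363633 and 6336363363363.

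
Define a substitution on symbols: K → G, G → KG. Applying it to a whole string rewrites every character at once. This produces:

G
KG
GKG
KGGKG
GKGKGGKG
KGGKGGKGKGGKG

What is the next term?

Rewriting the 13 symbols of KGGKGGKGKGGKG one by one yields G KG KG G KG KG G KG G KG KG G KG; concatenated:

GKGKGGKGKGGKGGKGKGGKG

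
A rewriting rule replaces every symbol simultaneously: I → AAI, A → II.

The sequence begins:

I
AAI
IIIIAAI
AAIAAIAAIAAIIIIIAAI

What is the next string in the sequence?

Applying the rule to each of the 19 symbols of AAIAAIAAIAAIIIIIAAI gives the pieces II II AAI II II AAI II II AAI II II AAI AAI AAI AAI AAI II II AAI, which concatenate to the answer.

IIIIAAIIIIIAAIIIIIAAIIIIIAAIAAIAAIAAIAAIIIIIAAI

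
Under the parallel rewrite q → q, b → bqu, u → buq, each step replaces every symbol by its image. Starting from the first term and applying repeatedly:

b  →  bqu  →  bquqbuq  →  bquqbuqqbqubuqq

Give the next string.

bquqbuqqbqubuqqqbquqbuqbqubuqqq

Replace each of the 15 characters of bquqbuqqbqubuqq in place — bqu q buq q bqu buq q q bqu q buq bqu buq q q — and concatenate.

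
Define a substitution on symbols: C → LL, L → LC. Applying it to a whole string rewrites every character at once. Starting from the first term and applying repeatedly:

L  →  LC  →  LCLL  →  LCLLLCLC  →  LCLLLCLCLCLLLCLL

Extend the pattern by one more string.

LCLLLCLCLCLLLCLLLCLLLCLCLCLLLCLC

φ(LCLLLCLCLCLLLCLL) expands symbol-by-symbol to LC LL LC LC LC LL LC LL LC LL LC LC LC LL LC LC; joining the 16 pieces gives the next term.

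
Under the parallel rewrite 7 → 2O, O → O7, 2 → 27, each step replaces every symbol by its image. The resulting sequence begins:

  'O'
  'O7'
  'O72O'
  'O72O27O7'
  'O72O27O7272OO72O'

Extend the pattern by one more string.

O72O27O7272OO72O272O27O7O72O27O7

φ(O72O27O7272OO72O) expands symbol-by-symbol to O7 2O 27 O7 27 2O O7 2O 27 2O 27 O7 O7 2O 27 O7; joining the 16 pieces gives the next term.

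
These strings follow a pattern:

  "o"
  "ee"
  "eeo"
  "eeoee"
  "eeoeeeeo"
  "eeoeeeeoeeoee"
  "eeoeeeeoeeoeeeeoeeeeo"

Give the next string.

eeoeeeeoeeoeeeeoeeeeoeeoeeeeoeeoee

Each term (from the third on) is the previous term followed by the one before it: term 3 = ee·o = eeo.
So term 8 is eeoeeeeoeeoeeeeoeeeeo·eeoeeeeoeeoee.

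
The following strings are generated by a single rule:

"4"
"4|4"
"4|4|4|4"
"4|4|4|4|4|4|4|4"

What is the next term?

s(k+1) = s(k)·|·s(k) — each term doubles the last with '|' between the halves.
So the next term is two copies of 4|4|4|4|4|4|4|4 with '|' between the halves.

4|4|4|4|4|4|4|4|4|4|4|4|4|4|4|4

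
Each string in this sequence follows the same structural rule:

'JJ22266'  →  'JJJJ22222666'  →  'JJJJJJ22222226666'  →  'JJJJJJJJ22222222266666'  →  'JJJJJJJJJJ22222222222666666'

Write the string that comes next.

Term n consists of 2n J's, followed by 2n+1 2's, followed by n+1 6's (n = 1, 2, …).
Setting n = 6 gives 12, 13, 7 characters in each block.

JJJJJJJJJJJJ22222222222226666666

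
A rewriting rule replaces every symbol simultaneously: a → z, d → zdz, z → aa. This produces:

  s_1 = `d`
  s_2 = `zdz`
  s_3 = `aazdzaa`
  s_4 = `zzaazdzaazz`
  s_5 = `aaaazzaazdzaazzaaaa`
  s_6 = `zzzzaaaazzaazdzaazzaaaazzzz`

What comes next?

aaaaaaaazzzzaaaazzaazdzaazzaaaazzzzaaaaaaaa

Applying the rule to each of the 27 symbols of zzzzaaaazzaazdzaazzaaaazzzz gives the pieces aa aa aa aa z z z z aa aa z z aa zdz aa z z aa aa z z z z aa aa aa aa, which concatenate to the answer.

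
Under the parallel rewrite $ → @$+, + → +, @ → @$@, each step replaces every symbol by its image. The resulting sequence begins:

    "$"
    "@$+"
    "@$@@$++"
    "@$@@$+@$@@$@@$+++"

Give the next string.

φ(@$@@$+@$@@$@@$+++) expands symbol-by-symbol to @$@ @$+ @$@ @$@ @$+ + @$@ @$+ @$@ @$@ @$+ @$@ @$@ @$+ + + +; joining the 17 pieces gives the next term.

@$@@$+@$@@$@@$++@$@@$+@$@@$@@$+@$@@$@@$++++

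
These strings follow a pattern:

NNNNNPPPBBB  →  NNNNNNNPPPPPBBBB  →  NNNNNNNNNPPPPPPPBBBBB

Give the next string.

Reading off run lengths: N runs 5, 7, 9; P runs 3, 5, 7; B runs 3, 4, 5 — each is linear in n, where the shown terms are n = 2, 3, 4.
At n = 5 the blocks have lengths 11, 9, 6.

NNNNNNNNNNNPPPPPPPPPBBBBBB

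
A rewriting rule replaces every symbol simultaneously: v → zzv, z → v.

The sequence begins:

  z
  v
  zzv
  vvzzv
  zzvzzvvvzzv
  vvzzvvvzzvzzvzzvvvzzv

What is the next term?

Rewriting the 21 symbols of vvzzvvvzzvzzvzzvvvzzv one by one yields zzv zzv v v zzv zzv zzv v v zzv v v zzv v v zzv zzv zzv v v zzv; concatenated:

zzvzzvvvzzvzzvzzvvvzzvvvzzvvvzzvzzvzzvvvzzv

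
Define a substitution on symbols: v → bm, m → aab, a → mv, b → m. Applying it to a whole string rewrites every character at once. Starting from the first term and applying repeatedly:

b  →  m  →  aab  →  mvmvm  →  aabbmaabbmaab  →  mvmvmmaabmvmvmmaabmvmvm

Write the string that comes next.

Rewriting the 23 symbols of mvmvmmaabmvmvmmaabmvmvm one by one yields aab bm aab bm aab aab mv mv m aab bm aab bm aab aab mv mv m aab bm aab bm aab; concatenated:

aabbmaabbmaabaabmvmvmaabbmaabbmaabaabmvmvmaabbmaabbmaab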